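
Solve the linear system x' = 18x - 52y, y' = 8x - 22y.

Coefficient matrix A = [[18, -52], [8, -22]].
Characteristic polynomial det(A - λI) = λ^2 + 4λ + 20 = 0.
Eigenvalues λ = -2 ± 4i (complex conjugate pair).
For λ=-2+4i: an eigenvector is (3,1) - i(2,1) = (3 - 2i, 1 - i).
A real fundamental pair from Re and Im of e^((-2+4i)t)v: X_1 = e^(-2t)(cos(4t)·(3,1) + sin(4t)·(2,1)), X_2 = e^(-2t)(sin(4t)·(3,1) - cos(4t)·(2,1)).
General solution: K_1X_1 + K_2X_2.

x(t) = 2K_1e^(-2t)sin(4t) + 3K_1e^(-2t)cos(4t) + 3K_2e^(-2t)sin(4t) - 2K_2e^(-2t)cos(4t), y(t) = K_1e^(-2t)sin(4t) + K_1e^(-2t)cos(4t) + K_2e^(-2t)sin(4t) - K_2e^(-2t)cos(4t)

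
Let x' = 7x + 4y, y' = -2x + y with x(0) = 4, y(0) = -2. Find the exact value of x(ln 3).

A = [[7,4],[-2,1]]; eigenvalues λ = 5, 3.
Eigenvectors: (2,-1) for λ=5, (-1,1) for λ=3.
From the initial condition, c_1 = 2, c_2 = 0.
x(ln 3) = (2)(3^5)(2) + (0)(3^3)(-1) = 972.

972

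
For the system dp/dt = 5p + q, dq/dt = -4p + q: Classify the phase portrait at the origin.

unstable improper node

A = [[5,1],[-4,1]]; det(A-λI) = λ^2 - 6λ + 9.
repeated λ = 3 with a single eigenvector.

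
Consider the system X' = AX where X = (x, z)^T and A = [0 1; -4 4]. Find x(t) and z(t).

x(t) = C_1e^(2t) + C_2te^(2t), z(t) = 2C_1e^(2t) + 2C_2te^(2t) + C_2e^(2t)

Coefficient matrix A = [[0, 1], [-4, 4]].
Characteristic polynomial det(A - λI) = λ^2 - 4λ + 4 = 0.
Single eigenvalue λ = 2 with algebraic multiplicity 2.
Eigenvector v = (1,2); generalized eigenvector w with (A-λI)w=v is (0,1).
General solution: e^(2t)[C_1·v + C_2·(t·v + w)].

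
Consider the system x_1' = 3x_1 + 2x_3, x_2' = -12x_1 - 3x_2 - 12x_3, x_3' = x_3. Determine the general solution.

x_1(t) = K_1e^(3t) - K_2e^(t), x_2(t) = -2K_1e^(3t) + K_3e^(-3t), x_3(t) = K_2e^(t)

Coefficient matrix A = [[3, 0, 2], [-12, -3, -12], [0, 0, 1]].
det(A - λI) = 0 gives eigenvalues λ = 3, 1, -3.
For λ=3: eigenvector (1,-2,0).
For λ=1: eigenvector (-1,0,1).
For λ=-3: eigenvector (0,1,0).
General solution: K_1e^(3t)(1,-2,0) + K_2e^(t)(-1,0,1) + K_3e^(-3t)(0,1,0).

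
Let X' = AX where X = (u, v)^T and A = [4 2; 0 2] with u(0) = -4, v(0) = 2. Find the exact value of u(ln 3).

A = [[4,2],[0,2]]; eigenvalues λ = 2, 4.
Eigenvectors: (1,-1) for λ=2, (1,0) for λ=4.
From the initial condition, c_1 = -2, c_2 = -2.
u(ln 3) = (-2)(3^2)(1) + (-2)(3^4)(1) = -180.

-180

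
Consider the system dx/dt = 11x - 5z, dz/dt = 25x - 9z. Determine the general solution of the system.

Coefficient matrix A = [[11, -5], [25, -9]].
Characteristic polynomial det(A - λI) = λ^2 - 2λ + 26 = 0.
Eigenvalues λ = 1 ± 5i (complex conjugate pair).
For λ=1+5i: an eigenvector is (-1,-2) - i(0,-1) = (-1, -2 + i).
A real fundamental pair from Re and Im of e^((1+5i)t)v: X_1 = e^(t)(cos(5t)·(-1,-2) + sin(5t)·(0,-1)), X_2 = e^(t)(sin(5t)·(-1,-2) - cos(5t)·(0,-1)).
General solution: K_1X_1 + K_2X_2.

x(t) = -K_1e^(t)cos(5t) - K_2e^(t)sin(5t), z(t) = -K_1e^(t)sin(5t) - 2K_1e^(t)cos(5t) - 2K_2e^(t)sin(5t) + K_2e^(t)cos(5t)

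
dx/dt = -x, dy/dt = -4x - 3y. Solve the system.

x(t) = c_2e^(-t), y(t) = c_1e^(-3t) - 2c_2e^(-t)

Coefficient matrix A = [[-1, 0], [-4, -3]].
Characteristic polynomial det(A - λI) = λ^2 + 4λ + 3 = 0.
Eigenvalues λ = -3, -1.
For λ=-3: (A-λI) row 1 is [2, 0], so an eigenvector is (0, 1).
For λ=-1: (A-λI) row 2 is [-4, -2], so an eigenvector is (1, -2).
General solution: c_1e^(-3t)(0,1) + c_2e^(-t)(1,-2).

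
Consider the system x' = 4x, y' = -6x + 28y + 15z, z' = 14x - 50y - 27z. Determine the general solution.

x(t) = c_1e^(4t), y(t) = 4c_1e^(4t) + c_2e^(-2t) + 3c_3e^(3t), z(t) = -6c_1e^(4t) - 2c_2e^(-2t) - 5c_3e^(3t)

Coefficient matrix A = [[4, 0, 0], [-6, 28, 15], [14, -50, -27]].
det(A - λI) = 0 gives eigenvalues λ = 4, -2, 3.
For λ=4: eigenvector (1,4,-6).
For λ=-2: eigenvector (0,1,-2).
For λ=3: eigenvector (0,3,-5).
General solution: c_1e^(4t)(1,4,-6) + c_2e^(-2t)(0,1,-2) + c_3e^(3t)(0,3,-5).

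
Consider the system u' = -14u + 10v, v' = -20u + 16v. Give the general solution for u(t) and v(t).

u(t) = -c_1e^(6t) + c_2e^(-4t), v(t) = -2c_1e^(6t) + c_2e^(-4t)

Coefficient matrix A = [[-14, 10], [-20, 16]].
Characteristic polynomial det(A - λI) = λ^2 - 2λ - 24 = 0.
Eigenvalues λ = 6, -4.
For λ=6: (A-λI) row 1 is [-20, 10], so an eigenvector is (-1, -2).
For λ=-4: (A-λI) row 1 is [-10, 10], so an eigenvector is (1, 1).
General solution: c_1e^(6t)(-1,-2) + c_2e^(-4t)(1,1).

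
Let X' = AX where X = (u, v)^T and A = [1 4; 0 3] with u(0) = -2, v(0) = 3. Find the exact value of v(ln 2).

24

A = [[1,4],[0,3]]; eigenvalues λ = 1, 3.
Eigenvectors: (-1,0) for λ=1, (2,1) for λ=3.
From the initial condition, c_1 = 8, c_2 = 3.
v(ln 2) = (8)(2^1)(0) + (3)(2^3)(1) = 24.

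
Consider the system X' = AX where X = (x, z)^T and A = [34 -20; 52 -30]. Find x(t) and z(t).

Coefficient matrix A = [[34, -20], [52, -30]].
Characteristic polynomial det(A - λI) = λ^2 - 4λ + 20 = 0.
Eigenvalues λ = 2 ± 4i (complex conjugate pair).
For λ=2+4i: an eigenvector is (2,3) - i(1,2) = (2 - i, 3 - 2i).
A real fundamental pair from Re and Im of e^((2+4i)t)v: X_1 = e^(2t)(cos(4t)·(2,3) + sin(4t)·(1,2)), X_2 = e^(2t)(sin(4t)·(2,3) - cos(4t)·(1,2)).
General solution: c_1X_1 + c_2X_2.

x(t) = c_1e^(2t)sin(4t) + 2c_1e^(2t)cos(4t) + 2c_2e^(2t)sin(4t) - c_2e^(2t)cos(4t), z(t) = 2c_1e^(2t)sin(4t) + 3c_1e^(2t)cos(4t) + 3c_2e^(2t)sin(4t) - 2c_2e^(2t)cos(4t)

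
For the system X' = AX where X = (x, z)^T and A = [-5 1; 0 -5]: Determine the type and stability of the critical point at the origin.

A = [[-5,1],[0,-5]]; det(A-λI) = λ^2 + 10λ + 25.
repeated λ = -5 with a single eigenvector.

stable improper node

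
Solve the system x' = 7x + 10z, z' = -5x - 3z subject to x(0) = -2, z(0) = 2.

Coefficient matrix A = [[7, 10], [-5, -3]].
Characteristic polynomial det(A - λI) = λ^2 - 4λ + 29 = 0.
Eigenvalues λ = 2 ± 5i (complex conjugate pair).
For λ=2+5i: an eigenvector is (1,0) - i(1,-1) = (1 - i, 0 + i).
A real fundamental pair from Re and Im of e^((2+5i)t)v: X_1 = e^(2t)(cos(5t)·(1,0) + sin(5t)·(1,-1)), X_2 = e^(2t)(sin(5t)·(1,0) - cos(5t)·(1,-1)).
General solution: C_1X_1 + C_2X_2.
Applying x(0)=-2, z(0)=2 gives C_1=0, C_2=2.

x(t) = 2e^(2t)sin(5t) - 2e^(2t)cos(5t), z(t) = 2e^(2t)cos(5t)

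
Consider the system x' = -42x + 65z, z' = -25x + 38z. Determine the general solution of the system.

x(t) = 2C_1e^(-2t)sin(5t) + 3C_1e^(-2t)cos(5t) + 3C_2e^(-2t)sin(5t) - 2C_2e^(-2t)cos(5t), z(t) = C_1e^(-2t)sin(5t) + 2C_1e^(-2t)cos(5t) + 2C_2e^(-2t)sin(5t) - C_2e^(-2t)cos(5t)

Coefficient matrix A = [[-42, 65], [-25, 38]].
Characteristic polynomial det(A - λI) = λ^2 + 4λ + 29 = 0.
Eigenvalues λ = -2 ± 5i (complex conjugate pair).
For λ=-2+5i: an eigenvector is (3,2) - i(2,1) = (3 - 2i, 2 - i).
A real fundamental pair from Re and Im of e^((-2+5i)t)v: X_1 = e^(-2t)(cos(5t)·(3,2) + sin(5t)·(2,1)), X_2 = e^(-2t)(sin(5t)·(3,2) - cos(5t)·(2,1)).
General solution: C_1X_1 + C_2X_2.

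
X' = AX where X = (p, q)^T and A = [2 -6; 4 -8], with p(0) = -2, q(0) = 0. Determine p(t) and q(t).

Coefficient matrix A = [[2, -6], [4, -8]].
Characteristic polynomial det(A - λI) = λ^2 + 6λ + 8 = 0.
Eigenvalues λ = -2, -4.
For λ=-2: (A-λI) row 1 is [4, -6], so an eigenvector is (-3, -2).
For λ=-4: (A-λI) row 1 is [6, -6], so an eigenvector is (1, 1).
General solution: C_1e^(-2t)(-3,-2) + C_2e^(-4t)(1,1).
Applying p(0)=-2, q(0)=0 gives C_1=2, C_2=4.

p(t) = -6e^(-2t) + 4e^(-4t), q(t) = -4e^(-2t) + 4e^(-4t)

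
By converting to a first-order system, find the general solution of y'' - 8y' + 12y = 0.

y(t) = c_1e^(6t) + c_2e^(2t)

Let x_1 = y, x_2 = y'. Then x_1' = x_2 and x_2' = -12x_1 + 8x_2.
A = [[0,1],[-12,8]]; det(A-λI) = λ^2 - 8λ + 12.
Eigenvalues λ = 6, 2 with eigenvectors (1,6), (1,2).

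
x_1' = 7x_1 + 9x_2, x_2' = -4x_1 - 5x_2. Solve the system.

x_1(t) = -3K_1e^(t) - 3K_2te^(t) - 2K_2e^(t), x_2(t) = 2K_1e^(t) + 2K_2te^(t) + K_2e^(t)

Coefficient matrix A = [[7, 9], [-4, -5]].
Characteristic polynomial det(A - λI) = λ^2 - 2λ + 1 = 0.
Single eigenvalue λ = 1 with algebraic multiplicity 2.
Eigenvector v = (-3,2); generalized eigenvector w with (A-λI)w=v is (-2,1).
General solution: e^(t)[K_1·v + K_2·(t·v + w)].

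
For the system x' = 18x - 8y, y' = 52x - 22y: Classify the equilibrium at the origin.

A = [[18,-8],[52,-22]]; det(A-λI) = λ^2 + 4λ + 20.
λ = -2 ± 4i: negative real part.

stable spiral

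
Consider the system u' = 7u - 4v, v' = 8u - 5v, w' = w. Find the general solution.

Coefficient matrix A = [[7, -4, 0], [8, -5, 0], [0, 0, 1]].
det(A - λI) = 0 gives eigenvalues λ = -1, 3, 1.
For λ=-1: eigenvector (1,2,0).
For λ=3: eigenvector (-1,-1,0).
For λ=1: eigenvector (0,0,1).
General solution: C_1e^(-t)(1,2,0) + C_2e^(3t)(-1,-1,0) + C_3e^(t)(0,0,1).

u(t) = C_1e^(-t) - C_2e^(3t), v(t) = 2C_1e^(-t) - C_2e^(3t), w(t) = C_3e^(t)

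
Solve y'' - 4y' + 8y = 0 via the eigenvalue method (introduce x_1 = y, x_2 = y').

Let x_1 = y, x_2 = y'. Then x_1' = x_2 and x_2' = -8x_1 + 4x_2.
A = [[0,1],[-8,4]]; det(A-λI) = λ^2 - 4λ + 8.
Eigenvalues λ = 2 ± 2i.

y(t) = C_1e^(2t)cos(2t) + C_2e^(2t)sin(2t)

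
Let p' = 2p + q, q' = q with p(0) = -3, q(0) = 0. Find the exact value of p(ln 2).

-12

A = [[2,1],[0,1]]; eigenvalues λ = 2, 1.
Eigenvectors: (-1,0) for λ=2, (-1,1) for λ=1.
From the initial condition, c_1 = 3, c_2 = 0.
p(ln 2) = (3)(2^2)(-1) + (0)(2^1)(-1) = -12.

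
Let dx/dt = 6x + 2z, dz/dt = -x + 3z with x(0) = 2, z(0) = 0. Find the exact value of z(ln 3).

-324

A = [[6,2],[-1,3]]; eigenvalues λ = 4, 5.
Eigenvectors: (1,-1) for λ=4, (-2,1) for λ=5.
From the initial condition, c_1 = -2, c_2 = -2.
z(ln 3) = (-2)(3^4)(-1) + (-2)(3^5)(1) = -324.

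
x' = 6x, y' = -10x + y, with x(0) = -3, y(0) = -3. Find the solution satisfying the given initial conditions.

x(t) = -3e^(6t), y(t) = 6e^(6t) - 9e^(t)

Coefficient matrix A = [[6, 0], [-10, 1]].
Characteristic polynomial det(A - λI) = λ^2 - 7λ + 6 = 0.
Eigenvalues λ = 1, 6.
For λ=1: (A-λI) row 1 is [5, 0], so an eigenvector is (0, 1).
For λ=6: (A-λI) row 2 is [-10, -5], so an eigenvector is (-1, 2).
General solution: C_1e^(t)(0,1) + C_2e^(6t)(-1,2).
Applying x(0)=-3, y(0)=-3 gives C_1=-9, C_2=3.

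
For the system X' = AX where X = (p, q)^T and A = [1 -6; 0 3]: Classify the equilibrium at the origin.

A = [[1,-6],[0,3]]; det(A-λI) = λ^2 - 4λ + 3.
λ = 1, 3: both positive.

unstable node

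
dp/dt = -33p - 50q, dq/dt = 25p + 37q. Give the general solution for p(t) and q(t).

Coefficient matrix A = [[-33, -50], [25, 37]].
Characteristic polynomial det(A - λI) = λ^2 - 4λ + 29 = 0.
Eigenvalues λ = 2 ± 5i (complex conjugate pair).
For λ=2+5i: an eigenvector is (-3,2) - i(1,-1) = (-3 - i, 2 + i).
A real fundamental pair from Re and Im of e^((2+5i)t)v: X_1 = e^(2t)(cos(5t)·(-3,2) + sin(5t)·(1,-1)), X_2 = e^(2t)(sin(5t)·(-3,2) - cos(5t)·(1,-1)).
General solution: K_1X_1 + K_2X_2.

p(t) = K_1e^(2t)sin(5t) - 3K_1e^(2t)cos(5t) - 3K_2e^(2t)sin(5t) - K_2e^(2t)cos(5t), q(t) = -K_1e^(2t)sin(5t) + 2K_1e^(2t)cos(5t) + 2K_2e^(2t)sin(5t) + K_2e^(2t)cos(5t)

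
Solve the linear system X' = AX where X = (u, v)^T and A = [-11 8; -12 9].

Coefficient matrix A = [[-11, 8], [-12, 9]].
Characteristic polynomial det(A - λI) = λ^2 + 2λ - 3 = 0.
Eigenvalues λ = 1, -3.
For λ=1: (A-λI) row 1 is [-12, 8], so an eigenvector is (2, 3).
For λ=-3: (A-λI) row 1 is [-8, 8], so an eigenvector is (-1, -1).
General solution: C_1e^(t)(2,3) + C_2e^(-3t)(-1,-1).

u(t) = 2C_1e^(t) - C_2e^(-3t), v(t) = 3C_1e^(t) - C_2e^(-3t)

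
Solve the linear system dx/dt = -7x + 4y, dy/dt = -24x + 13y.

Coefficient matrix A = [[-7, 4], [-24, 13]].
Characteristic polynomial det(A - λI) = λ^2 - 6λ + 5 = 0.
Eigenvalues λ = 5, 1.
For λ=5: (A-λI) row 1 is [-12, 4], so an eigenvector is (-1, -3).
For λ=1: (A-λI) row 1 is [-8, 4], so an eigenvector is (-1, -2).
General solution: C_1e^(5t)(-1,-3) + C_2e^(t)(-1,-2).

x(t) = -C_1e^(5t) - C_2e^(t), y(t) = -3C_1e^(5t) - 2C_2e^(t)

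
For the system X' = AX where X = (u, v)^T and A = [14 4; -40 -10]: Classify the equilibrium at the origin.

A = [[14,4],[-40,-10]]; det(A-λI) = λ^2 - 4λ + 20.
λ = 2 ± 4i: positive real part.

unstable spiral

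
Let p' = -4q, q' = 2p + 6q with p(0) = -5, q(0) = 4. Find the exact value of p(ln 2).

-56

A = [[0,-4],[2,6]]; eigenvalues λ = 2, 4.
Eigenvectors: (-2,1) for λ=2, (-1,1) for λ=4.
From the initial condition, c_1 = 1, c_2 = 3.
p(ln 2) = (1)(2^2)(-2) + (3)(2^4)(-1) = -56.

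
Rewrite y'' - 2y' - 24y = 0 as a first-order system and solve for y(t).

y(t) = c_1e^(-4t) + c_2e^(6t)

Let x_1 = y, x_2 = y'. Then x_1' = x_2 and x_2' = 24x_1 + 2x_2.
A = [[0,1],[24,2]]; det(A-λI) = λ^2 - 2λ - 24.
Eigenvalues λ = -4, 6 with eigenvectors (1,-4), (1,6).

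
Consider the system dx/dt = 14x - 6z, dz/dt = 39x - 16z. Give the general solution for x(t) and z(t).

x(t) = c_1e^(-t)sin(3t) + c_1e^(-t)cos(3t) + c_2e^(-t)sin(3t) - c_2e^(-t)cos(3t), z(t) = 3c_1e^(-t)sin(3t) + 2c_1e^(-t)cos(3t) + 2c_2e^(-t)sin(3t) - 3c_2e^(-t)cos(3t)

Coefficient matrix A = [[14, -6], [39, -16]].
Characteristic polynomial det(A - λI) = λ^2 + 2λ + 10 = 0.
Eigenvalues λ = -1 ± 3i (complex conjugate pair).
For λ=-1+3i: an eigenvector is (1,2) - i(1,3) = (1 - i, 2 - 3i).
A real fundamental pair from Re and Im of e^((-1+3i)t)v: X_1 = e^(-t)(cos(3t)·(1,2) + sin(3t)·(1,3)), X_2 = e^(-t)(sin(3t)·(1,2) - cos(3t)·(1,3)).
General solution: c_1X_1 + c_2X_2.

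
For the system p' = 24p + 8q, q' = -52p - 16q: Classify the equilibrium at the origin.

unstable spiral

A = [[24,8],[-52,-16]]; det(A-λI) = λ^2 - 8λ + 32.
λ = 4 ± 4i: positive real part.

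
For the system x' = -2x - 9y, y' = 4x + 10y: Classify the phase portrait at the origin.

A = [[-2,-9],[4,10]]; det(A-λI) = λ^2 - 8λ + 16.
repeated λ = 4 with a single eigenvector.

unstable improper node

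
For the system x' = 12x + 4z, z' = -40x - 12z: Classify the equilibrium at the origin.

center

A = [[12,4],[-40,-12]]; det(A-λI) = λ^2 + 16.
λ = 0 ± 4i: zero real part.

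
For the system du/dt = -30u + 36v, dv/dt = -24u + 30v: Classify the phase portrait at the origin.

saddle

A = [[-30,36],[-24,30]]; det(A-λI) = λ^2 - 36.
λ = 6, -6: opposite signs.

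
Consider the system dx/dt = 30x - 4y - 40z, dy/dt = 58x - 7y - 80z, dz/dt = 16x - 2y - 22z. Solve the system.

x(t) = 2c_1e^(2t) + 4c_2e^(t) - 5c_3e^(-2t), y(t) = 4c_1e^(2t) + 9c_2e^(t) - 10c_3e^(-2t), z(t) = c_1e^(2t) + 2c_2e^(t) - 3c_3e^(-2t)

Coefficient matrix A = [[30, -4, -40], [58, -7, -80], [16, -2, -22]].
det(A - λI) = 0 gives eigenvalues λ = 2, 1, -2.
For λ=2: eigenvector (2,4,1).
For λ=1: eigenvector (4,9,2).
For λ=-2: eigenvector (-5,-10,-3).
General solution: c_1e^(2t)(2,4,1) + c_2e^(t)(4,9,2) + c_3e^(-2t)(-5,-10,-3).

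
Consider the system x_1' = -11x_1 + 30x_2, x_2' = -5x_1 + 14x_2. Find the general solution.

Coefficient matrix A = [[-11, 30], [-5, 14]].
Characteristic polynomial det(A - λI) = λ^2 - 3λ - 4 = 0.
Eigenvalues λ = 4, -1.
For λ=4: (A-λI) row 1 is [-15, 30], so an eigenvector is (2, 1).
For λ=-1: (A-λI) row 1 is [-10, 30], so an eigenvector is (3, 1).
General solution: K_1e^(4t)(2,1) + K_2e^(-t)(3,1).

x_1(t) = 2K_1e^(4t) + 3K_2e^(-t), x_2(t) = K_1e^(4t) + K_2e^(-t)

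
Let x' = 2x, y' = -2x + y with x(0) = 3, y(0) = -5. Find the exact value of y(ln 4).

-92

A = [[2,0],[-2,1]]; eigenvalues λ = 1, 2.
Eigenvectors: (0,1) for λ=1, (-1,2) for λ=2.
From the initial condition, c_1 = 1, c_2 = -3.
y(ln 4) = (1)(4^1)(1) + (-3)(4^2)(2) = -92.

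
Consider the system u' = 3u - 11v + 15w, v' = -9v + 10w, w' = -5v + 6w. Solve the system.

Coefficient matrix A = [[3, -11, 15], [0, -9, 10], [0, -5, 6]].
det(A - λI) = 0 gives eigenvalues λ = 3, 1, -4.
For λ=3: eigenvector (1,0,0).
For λ=1: eigenvector (2,-1,-1).
For λ=-4: eigenvector (1,2,1).
General solution: c_1e^(3t)(1,0,0) + c_2e^(t)(2,-1,-1) + c_3e^(-4t)(1,2,1).

u(t) = c_1e^(3t) + 2c_2e^(t) + c_3e^(-4t), v(t) = -c_2e^(t) + 2c_3e^(-4t), w(t) = -c_2e^(t) + c_3e^(-4t)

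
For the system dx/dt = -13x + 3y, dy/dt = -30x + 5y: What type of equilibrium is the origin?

stable spiral

A = [[-13,3],[-30,5]]; det(A-λI) = λ^2 + 8λ + 25.
λ = -4 ± 3i: negative real part.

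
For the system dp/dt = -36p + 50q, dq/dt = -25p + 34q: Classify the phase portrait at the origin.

stable spiral

A = [[-36,50],[-25,34]]; det(A-λI) = λ^2 + 2λ + 26.
λ = -1 ± 5i: negative real part.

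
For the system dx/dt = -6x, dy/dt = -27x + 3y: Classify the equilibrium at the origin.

saddle

A = [[-6,0],[-27,3]]; det(A-λI) = λ^2 + 3λ - 18.
λ = 3, -6: opposite signs.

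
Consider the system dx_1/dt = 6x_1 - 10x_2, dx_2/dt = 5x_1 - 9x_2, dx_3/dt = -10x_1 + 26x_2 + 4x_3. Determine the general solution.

Coefficient matrix A = [[6, -10, 0], [5, -9, 0], [-10, 26, 4]].
det(A - λI) = 0 gives eigenvalues λ = -4, 1, 4.
For λ=-4: eigenvector (-1,-1,2).
For λ=1: eigenvector (2,1,-2).
For λ=4: eigenvector (0,0,1).
General solution: c_1e^(-4t)(-1,-1,2) + c_2e^(t)(2,1,-2) + c_3e^(4t)(0,0,1).

x_1(t) = -c_1e^(-4t) + 2c_2e^(t), x_2(t) = -c_1e^(-4t) + c_2e^(t), x_3(t) = 2c_1e^(-4t) - 2c_2e^(t) + c_3e^(4t)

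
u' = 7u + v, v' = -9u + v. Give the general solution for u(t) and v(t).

u(t) = -c_1e^(4t) - c_2te^(4t) - c_2e^(4t), v(t) = 3c_1e^(4t) + 3c_2te^(4t) + 2c_2e^(4t)

Coefficient matrix A = [[7, 1], [-9, 1]].
Characteristic polynomial det(A - λI) = λ^2 - 8λ + 16 = 0.
Single eigenvalue λ = 4 with algebraic multiplicity 2.
Eigenvector v = (-1,3); generalized eigenvector w with (A-λI)w=v is (-1,2).
General solution: e^(4t)[c_1·v + c_2·(t·v + w)].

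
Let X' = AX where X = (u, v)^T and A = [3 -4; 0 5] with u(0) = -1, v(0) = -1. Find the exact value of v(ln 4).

-1024

A = [[3,-4],[0,5]]; eigenvalues λ = 5, 3.
Eigenvectors: (-2,1) for λ=5, (-1,0) for λ=3.
From the initial condition, c_1 = -1, c_2 = 3.
v(ln 4) = (-1)(4^5)(1) + (3)(4^3)(0) = -1024.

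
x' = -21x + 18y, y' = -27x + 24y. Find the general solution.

Coefficient matrix A = [[-21, 18], [-27, 24]].
Characteristic polynomial det(A - λI) = λ^2 - 3λ - 18 = 0.
Eigenvalues λ = 6, -3.
For λ=6: (A-λI) row 1 is [-27, 18], so an eigenvector is (2, 3).
For λ=-3: (A-λI) row 1 is [-18, 18], so an eigenvector is (1, 1).
General solution: C_1e^(6t)(2,3) + C_2e^(-3t)(1,1).

x(t) = 2C_1e^(6t) + C_2e^(-3t), y(t) = 3C_1e^(6t) + C_2e^(-3t)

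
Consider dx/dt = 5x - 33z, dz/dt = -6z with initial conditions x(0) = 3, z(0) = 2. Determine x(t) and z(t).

Coefficient matrix A = [[5, -33], [0, -6]].
Characteristic polynomial det(A - λI) = λ^2 + λ - 30 = 0.
Eigenvalues λ = -6, 5.
For λ=-6: (A-λI) row 1 is [11, -33], so an eigenvector is (3, 1).
For λ=5: (A-λI) row 1 is [0, -33], so an eigenvector is (1, 0).
General solution: K_1e^(-6t)(3,1) + K_2e^(5t)(1,0).
Applying x(0)=3, z(0)=2 gives K_1=2, K_2=-3.

x(t) = -3e^(5t) + 6e^(-6t), z(t) = 2e^(-6t)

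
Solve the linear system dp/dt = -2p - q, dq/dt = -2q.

p(t) = -C_1e^(-2t) - C_2te^(-2t) + 3C_2e^(-2t), q(t) = C_2e^(-2t)

Coefficient matrix A = [[-2, -1], [0, -2]].
Characteristic polynomial det(A - λI) = λ^2 + 4λ + 4 = 0.
Single eigenvalue λ = -2 with algebraic multiplicity 2.
Eigenvector v = (-1,0); generalized eigenvector w with (A-λI)w=v is (3,1).
General solution: e^(-2t)[C_1·v + C_2·(t·v + w)].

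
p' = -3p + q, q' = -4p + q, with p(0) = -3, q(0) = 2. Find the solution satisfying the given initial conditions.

p(t) = 8te^(-t) - 3e^(-t), q(t) = 16te^(-t) + 2e^(-t)

Coefficient matrix A = [[-3, 1], [-4, 1]].
Characteristic polynomial det(A - λI) = λ^2 + 2λ + 1 = 0.
Single eigenvalue λ = -1 with algebraic multiplicity 2.
Eigenvector v = (1,2); generalized eigenvector w with (A-λI)w=v is (0,1).
General solution: e^(-t)[K_1·v + K_2·(t·v + w)].
Applying p(0)=-3, q(0)=2 gives K_1=-3, K_2=8.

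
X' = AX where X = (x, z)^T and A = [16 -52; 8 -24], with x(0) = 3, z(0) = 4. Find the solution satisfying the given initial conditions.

Coefficient matrix A = [[16, -52], [8, -24]].
Characteristic polynomial det(A - λI) = λ^2 + 8λ + 32 = 0.
Eigenvalues λ = -4 ± 4i (complex conjugate pair).
For λ=-4+4i: an eigenvector is (3,1) - i(2,1) = (3 - 2i, 1 - i).
A real fundamental pair from Re and Im of e^((-4+4i)t)v: X_1 = e^(-4t)(cos(4t)·(3,1) + sin(4t)·(2,1)), X_2 = e^(-4t)(sin(4t)·(3,1) - cos(4t)·(2,1)).
General solution: C_1X_1 + C_2X_2.
Applying x(0)=3, z(0)=4 gives C_1=-5, C_2=-9.

x(t) = -37e^(-4t)sin(4t) + 3e^(-4t)cos(4t), z(t) = -14e^(-4t)sin(4t) + 4e^(-4t)cos(4t)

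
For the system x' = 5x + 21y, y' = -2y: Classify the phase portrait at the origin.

A = [[5,21],[0,-2]]; det(A-λI) = λ^2 - 3λ - 10.
λ = 5, -2: opposite signs.

saddle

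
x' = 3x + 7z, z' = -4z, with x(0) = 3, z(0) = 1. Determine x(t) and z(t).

x(t) = 4e^(3t) - e^(-4t), z(t) = e^(-4t)

Coefficient matrix A = [[3, 7], [0, -4]].
Characteristic polynomial det(A - λI) = λ^2 + λ - 12 = 0.
Eigenvalues λ = -4, 3.
For λ=-4: (A-λI) row 1 is [7, 7], so an eigenvector is (1, -1).
For λ=3: (A-λI) row 1 is [0, 7], so an eigenvector is (-1, 0).
General solution: C_1e^(-4t)(1,-1) + C_2e^(3t)(-1,0).
Applying x(0)=3, z(0)=1 gives C_1=-1, C_2=-4.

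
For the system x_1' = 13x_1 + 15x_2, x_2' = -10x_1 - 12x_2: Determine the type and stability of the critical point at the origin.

saddle

A = [[13,15],[-10,-12]]; det(A-λI) = λ^2 - λ - 6.
λ = 3, -2: opposite signs.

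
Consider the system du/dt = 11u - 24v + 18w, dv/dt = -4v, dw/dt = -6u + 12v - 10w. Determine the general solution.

Coefficient matrix A = [[11, -24, 18], [0, -4, 0], [-6, 12, -10]].
det(A - λI) = 0 gives eigenvalues λ = -1, -4, 2.
For λ=-1: eigenvector (-3,0,2).
For λ=-4: eigenvector (4,1,-2).
For λ=2: eigenvector (-2,0,1).
General solution: K_1e^(-t)(-3,0,2) + K_2e^(-4t)(4,1,-2) + K_3e^(2t)(-2,0,1).

u(t) = -3K_1e^(-t) + 4K_2e^(-4t) - 2K_3e^(2t), v(t) = K_2e^(-4t), w(t) = 2K_1e^(-t) - 2K_2e^(-4t) + K_3e^(2t)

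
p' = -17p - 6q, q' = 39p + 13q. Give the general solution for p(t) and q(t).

p(t) = K_1e^(-2t)sin(3t) + K_1e^(-2t)cos(3t) + K_2e^(-2t)sin(3t) - K_2e^(-2t)cos(3t), q(t) = -2K_1e^(-2t)sin(3t) - 3K_1e^(-2t)cos(3t) - 3K_2e^(-2t)sin(3t) + 2K_2e^(-2t)cos(3t)

Coefficient matrix A = [[-17, -6], [39, 13]].
Characteristic polynomial det(A - λI) = λ^2 + 4λ + 13 = 0.
Eigenvalues λ = -2 ± 3i (complex conjugate pair).
For λ=-2+3i: an eigenvector is (1,-3) - i(1,-2) = (1 - i, -3 + 2i).
A real fundamental pair from Re and Im of e^((-2+3i)t)v: X_1 = e^(-2t)(cos(3t)·(1,-3) + sin(3t)·(1,-2)), X_2 = e^(-2t)(sin(3t)·(1,-3) - cos(3t)·(1,-2)).
General solution: K_1X_1 + K_2X_2.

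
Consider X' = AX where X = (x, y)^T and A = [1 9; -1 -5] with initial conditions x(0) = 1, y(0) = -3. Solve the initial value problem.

Coefficient matrix A = [[1, 9], [-1, -5]].
Characteristic polynomial det(A - λI) = λ^2 + 4λ + 4 = 0.
Single eigenvalue λ = -2 with algebraic multiplicity 2.
Eigenvector v = (3,-1); generalized eigenvector w with (A-λI)w=v is (1,0).
General solution: e^(-2t)[C_1·v + C_2·(t·v + w)].
Applying x(0)=1, y(0)=-3 gives C_1=3, C_2=-8.

x(t) = -24te^(-2t) + e^(-2t), y(t) = 8te^(-2t) - 3e^(-2t)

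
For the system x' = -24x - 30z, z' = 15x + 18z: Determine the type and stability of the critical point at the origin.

A = [[-24,-30],[15,18]]; det(A-λI) = λ^2 + 6λ + 18.
λ = -3 ± 3i: negative real part.

stable spiral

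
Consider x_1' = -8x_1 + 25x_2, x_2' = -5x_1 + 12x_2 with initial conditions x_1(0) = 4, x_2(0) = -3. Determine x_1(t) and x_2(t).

Coefficient matrix A = [[-8, 25], [-5, 12]].
Characteristic polynomial det(A - λI) = λ^2 - 4λ + 29 = 0.
Eigenvalues λ = 2 ± 5i (complex conjugate pair).
For λ=2+5i: an eigenvector is (-2,-1) - i(-1,0) = (-2 + i, -1).
A real fundamental pair from Re and Im of e^((2+5i)t)v: X_1 = e^(2t)(cos(5t)·(-2,-1) + sin(5t)·(-1,0)), X_2 = e^(2t)(sin(5t)·(-2,-1) - cos(5t)·(-1,0)).
General solution: C_1X_1 + C_2X_2.
Applying x_1(0)=4, x_2(0)=-3 gives C_1=3, C_2=10.

x_1(t) = -23e^(2t)sin(5t) + 4e^(2t)cos(5t), x_2(t) = -10e^(2t)sin(5t) - 3e^(2t)cos(5t)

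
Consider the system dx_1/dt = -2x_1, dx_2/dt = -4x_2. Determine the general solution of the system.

x_1(t) = -c_2e^(-2t), x_2(t) = c_1e^(-4t)

Coefficient matrix A = [[-2, 0], [0, -4]].
Characteristic polynomial det(A - λI) = λ^2 + 6λ + 8 = 0.
Eigenvalues λ = -4, -2.
For λ=-4: (A-λI) row 1 is [2, 0], so an eigenvector is (0, 1).
For λ=-2: (A-λI) row 2 is [0, -2], so an eigenvector is (-1, 0).
General solution: c_1e^(-4t)(0,1) + c_2e^(-2t)(-1,0).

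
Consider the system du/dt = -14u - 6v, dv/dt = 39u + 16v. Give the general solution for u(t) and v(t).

u(t) = -K_1e^(t)sin(3t) - K_1e^(t)cos(3t) - K_2e^(t)sin(3t) + K_2e^(t)cos(3t), v(t) = 2K_1e^(t)sin(3t) + 3K_1e^(t)cos(3t) + 3K_2e^(t)sin(3t) - 2K_2e^(t)cos(3t)

Coefficient matrix A = [[-14, -6], [39, 16]].
Characteristic polynomial det(A - λI) = λ^2 - 2λ + 10 = 0.
Eigenvalues λ = 1 ± 3i (complex conjugate pair).
For λ=1+3i: an eigenvector is (-1,3) - i(-1,2) = (-1 + i, 3 - 2i).
A real fundamental pair from Re and Im of e^((1+3i)t)v: X_1 = e^(t)(cos(3t)·(-1,3) + sin(3t)·(-1,2)), X_2 = e^(t)(sin(3t)·(-1,3) - cos(3t)·(-1,2)).
General solution: K_1X_1 + K_2X_2.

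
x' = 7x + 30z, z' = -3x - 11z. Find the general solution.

Coefficient matrix A = [[7, 30], [-3, -11]].
Characteristic polynomial det(A - λI) = λ^2 + 4λ + 13 = 0.
Eigenvalues λ = -2 ± 3i (complex conjugate pair).
For λ=-2+3i: an eigenvector is (-1,0) - i(-3,1) = (-1 + 3i, 0 - i).
A real fundamental pair from Re and Im of e^((-2+3i)t)v: X_1 = e^(-2t)(cos(3t)·(-1,0) + sin(3t)·(-3,1)), X_2 = e^(-2t)(sin(3t)·(-1,0) - cos(3t)·(-3,1)).
General solution: C_1X_1 + C_2X_2.

x(t) = -3C_1e^(-2t)sin(3t) - C_1e^(-2t)cos(3t) - C_2e^(-2t)sin(3t) + 3C_2e^(-2t)cos(3t), z(t) = C_1e^(-2t)sin(3t) - C_2e^(-2t)cos(3t)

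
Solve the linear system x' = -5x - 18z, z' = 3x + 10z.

Coefficient matrix A = [[-5, -18], [3, 10]].
Characteristic polynomial det(A - λI) = λ^2 - 5λ + 4 = 0.
Eigenvalues λ = 1, 4.
For λ=1: (A-λI) row 1 is [-6, -18], so an eigenvector is (3, -1).
For λ=4: (A-λI) row 1 is [-9, -18], so an eigenvector is (2, -1).
General solution: c_1e^(t)(3,-1) + c_2e^(4t)(2,-1).

x(t) = 3c_1e^(t) + 2c_2e^(4t), z(t) = -c_1e^(t) - c_2e^(4t)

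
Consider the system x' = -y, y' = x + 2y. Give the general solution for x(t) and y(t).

Coefficient matrix A = [[0, -1], [1, 2]].
Characteristic polynomial det(A - λI) = λ^2 - 2λ + 1 = 0.
Single eigenvalue λ = 1 with algebraic multiplicity 2.
Eigenvector v = (-1,1); generalized eigenvector w with (A-λI)w=v is (-2,3).
General solution: e^(t)[c_1·v + c_2·(t·v + w)].

x(t) = -c_1e^(t) - c_2te^(t) - 2c_2e^(t), y(t) = c_1e^(t) + c_2te^(t) + 3c_2e^(t)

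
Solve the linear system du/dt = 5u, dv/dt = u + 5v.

u(t) = K_2e^(5t), v(t) = K_1e^(5t) + K_2te^(5t) + 2K_2e^(5t)

Coefficient matrix A = [[5, 0], [1, 5]].
Characteristic polynomial det(A - λI) = λ^2 - 10λ + 25 = 0.
Single eigenvalue λ = 5 with algebraic multiplicity 2.
Eigenvector v = (0,1); generalized eigenvector w with (A-λI)w=v is (1,2).
General solution: e^(5t)[K_1·v + K_2·(t·v + w)].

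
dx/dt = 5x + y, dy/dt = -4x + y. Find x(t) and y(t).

Coefficient matrix A = [[5, 1], [-4, 1]].
Characteristic polynomial det(A - λI) = λ^2 - 6λ + 9 = 0.
Single eigenvalue λ = 3 with algebraic multiplicity 2.
Eigenvector v = (-1,2); generalized eigenvector w with (A-λI)w=v is (1,-3).
General solution: e^(3t)[C_1·v + C_2·(t·v + w)].

x(t) = -C_1e^(3t) - C_2te^(3t) + C_2e^(3t), y(t) = 2C_1e^(3t) + 2C_2te^(3t) - 3C_2e^(3t)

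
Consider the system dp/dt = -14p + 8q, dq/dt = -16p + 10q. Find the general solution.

p(t) = -c_1e^(2t) - c_2e^(-6t), q(t) = -2c_1e^(2t) - c_2e^(-6t)

Coefficient matrix A = [[-14, 8], [-16, 10]].
Characteristic polynomial det(A - λI) = λ^2 + 4λ - 12 = 0.
Eigenvalues λ = 2, -6.
For λ=2: (A-λI) row 1 is [-16, 8], so an eigenvector is (-1, -2).
For λ=-6: (A-λI) row 1 is [-8, 8], so an eigenvector is (-1, -1).
General solution: c_1e^(2t)(-1,-2) + c_2e^(-6t)(-1,-1).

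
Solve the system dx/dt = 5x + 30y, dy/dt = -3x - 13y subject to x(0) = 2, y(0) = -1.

Coefficient matrix A = [[5, 30], [-3, -13]].
Characteristic polynomial det(A - λI) = λ^2 + 8λ + 25 = 0.
Eigenvalues λ = -4 ± 3i (complex conjugate pair).
For λ=-4+3i: an eigenvector is (3,-1) - i(-1,0) = (3 + i, -1).
A real fundamental pair from Re and Im of e^((-4+3i)t)v: X_1 = e^(-4t)(cos(3t)·(3,-1) + sin(3t)·(-1,0)), X_2 = e^(-4t)(sin(3t)·(3,-1) - cos(3t)·(-1,0)).
General solution: c_1X_1 + c_2X_2.
Applying x(0)=2, y(0)=-1 gives c_1=1, c_2=-1.

x(t) = -4e^(-4t)sin(3t) + 2e^(-4t)cos(3t), y(t) = e^(-4t)sin(3t) - e^(-4t)cos(3t)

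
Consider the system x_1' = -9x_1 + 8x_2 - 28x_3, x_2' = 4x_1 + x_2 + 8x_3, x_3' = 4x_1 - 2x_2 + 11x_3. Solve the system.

x_1(t) = 5K_1e^(-t) - K_2e^(3t) - 2K_3e^(t), x_2(t) = -2K_1e^(-t) + 2K_2e^(3t) + K_3e^(t), x_3(t) = -2K_1e^(-t) + K_2e^(3t) + K_3e^(t)

Coefficient matrix A = [[-9, 8, -28], [4, 1, 8], [4, -2, 11]].
det(A - λI) = 0 gives eigenvalues λ = -1, 3, 1.
For λ=-1: eigenvector (5,-2,-2).
For λ=3: eigenvector (-1,2,1).
For λ=1: eigenvector (-2,1,1).
General solution: K_1e^(-t)(5,-2,-2) + K_2e^(3t)(-1,2,1) + K_3e^(t)(-2,1,1).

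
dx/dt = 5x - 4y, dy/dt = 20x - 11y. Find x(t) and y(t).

Coefficient matrix A = [[5, -4], [20, -11]].
Characteristic polynomial det(A - λI) = λ^2 + 6λ + 25 = 0.
Eigenvalues λ = -3 ± 4i (complex conjugate pair).
For λ=-3+4i: an eigenvector is (-1,-2) - i(0,-1) = (-1, -2 + i).
A real fundamental pair from Re and Im of e^((-3+4i)t)v: X_1 = e^(-3t)(cos(4t)·(-1,-2) + sin(4t)·(0,-1)), X_2 = e^(-3t)(sin(4t)·(-1,-2) - cos(4t)·(0,-1)).
General solution: C_1X_1 + C_2X_2.

x(t) = -C_1e^(-3t)cos(4t) - C_2e^(-3t)sin(4t), y(t) = -C_1e^(-3t)sin(4t) - 2C_1e^(-3t)cos(4t) - 2C_2e^(-3t)sin(4t) + C_2e^(-3t)cos(4t)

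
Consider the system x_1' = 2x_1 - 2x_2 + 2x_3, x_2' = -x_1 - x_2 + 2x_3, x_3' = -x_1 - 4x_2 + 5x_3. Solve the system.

x_1(t) = c_1e^(2t) - 2c_3e^(3t), x_2(t) = -c_1e^(2t) + c_2e^(t), x_3(t) = -c_1e^(2t) + c_2e^(t) - c_3e^(3t)

Coefficient matrix A = [[2, -2, 2], [-1, -1, 2], [-1, -4, 5]].
det(A - λI) = 0 gives eigenvalues λ = 2, 1, 3.
For λ=2: eigenvector (1,-1,-1).
For λ=1: eigenvector (0,1,1).
For λ=3: eigenvector (-2,0,-1).
General solution: c_1e^(2t)(1,-1,-1) + c_2e^(t)(0,1,1) + c_3e^(3t)(-2,0,-1).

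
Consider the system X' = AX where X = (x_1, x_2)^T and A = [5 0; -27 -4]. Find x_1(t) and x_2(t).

x_1(t) = -c_2e^(5t), x_2(t) = c_1e^(-4t) + 3c_2e^(5t)

Coefficient matrix A = [[5, 0], [-27, -4]].
Characteristic polynomial det(A - λI) = λ^2 - λ - 20 = 0.
Eigenvalues λ = -4, 5.
For λ=-4: (A-λI) row 1 is [9, 0], so an eigenvector is (0, 1).
For λ=5: (A-λI) row 2 is [-27, -9], so an eigenvector is (-1, 3).
General solution: c_1e^(-4t)(0,1) + c_2e^(5t)(-1,3).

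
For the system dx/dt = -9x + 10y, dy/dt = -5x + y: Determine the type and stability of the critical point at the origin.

A = [[-9,10],[-5,1]]; det(A-λI) = λ^2 + 8λ + 41.
λ = -4 ± 5i: negative real part.

stable spiral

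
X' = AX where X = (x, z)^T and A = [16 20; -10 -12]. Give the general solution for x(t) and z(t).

Coefficient matrix A = [[16, 20], [-10, -12]].
Characteristic polynomial det(A - λI) = λ^2 - 4λ + 8 = 0.
Eigenvalues λ = 2 ± 2i (complex conjugate pair).
For λ=2+2i: an eigenvector is (-3,2) - i(-1,1) = (-3 + i, 2 - i).
A real fundamental pair from Re and Im of e^((2+2i)t)v: X_1 = e^(2t)(cos(2t)·(-3,2) + sin(2t)·(-1,1)), X_2 = e^(2t)(sin(2t)·(-3,2) - cos(2t)·(-1,1)).
General solution: c_1X_1 + c_2X_2.

x(t) = -c_1e^(2t)sin(2t) - 3c_1e^(2t)cos(2t) - 3c_2e^(2t)sin(2t) + c_2e^(2t)cos(2t), z(t) = c_1e^(2t)sin(2t) + 2c_1e^(2t)cos(2t) + 2c_2e^(2t)sin(2t) - c_2e^(2t)cos(2t)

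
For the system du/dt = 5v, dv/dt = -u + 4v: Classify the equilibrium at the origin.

A = [[0,5],[-1,4]]; det(A-λI) = λ^2 - 4λ + 5.
λ = 2 ± i: positive real part.

unstable spiral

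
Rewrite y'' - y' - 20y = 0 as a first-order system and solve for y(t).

Let x_1 = y, x_2 = y'. Then x_1' = x_2 and x_2' = 20x_1 + x_2.
A = [[0,1],[20,1]]; det(A-λI) = λ^2 - λ - 20.
Eigenvalues λ = 5, -4 with eigenvectors (1,5), (1,-4).

y(t) = C_1e^(5t) + C_2e^(-4t)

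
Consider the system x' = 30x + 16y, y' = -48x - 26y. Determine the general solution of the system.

Coefficient matrix A = [[30, 16], [-48, -26]].
Characteristic polynomial det(A - λI) = λ^2 - 4λ - 12 = 0.
Eigenvalues λ = -2, 6.
For λ=-2: (A-λI) row 1 is [32, 16], so an eigenvector is (1, -2).
For λ=6: (A-λI) row 1 is [24, 16], so an eigenvector is (-2, 3).
General solution: K_1e^(-2t)(1,-2) + K_2e^(6t)(-2,3).

x(t) = K_1e^(-2t) - 2K_2e^(6t), y(t) = -2K_1e^(-2t) + 3K_2e^(6t)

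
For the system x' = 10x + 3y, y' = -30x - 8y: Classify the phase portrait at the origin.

unstable spiral

A = [[10,3],[-30,-8]]; det(A-λI) = λ^2 - 2λ + 10.
λ = 1 ± 3i: positive real part.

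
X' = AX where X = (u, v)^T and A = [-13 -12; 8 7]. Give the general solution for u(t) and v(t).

u(t) = -K_1e^(-t) - 3K_2e^(-5t), v(t) = K_1e^(-t) + 2K_2e^(-5t)

Coefficient matrix A = [[-13, -12], [8, 7]].
Characteristic polynomial det(A - λI) = λ^2 + 6λ + 5 = 0.
Eigenvalues λ = -1, -5.
For λ=-1: (A-λI) row 1 is [-12, -12], so an eigenvector is (-1, 1).
For λ=-5: (A-λI) row 1 is [-8, -12], so an eigenvector is (-3, 2).
General solution: K_1e^(-t)(-1,1) + K_2e^(-5t)(-3,2).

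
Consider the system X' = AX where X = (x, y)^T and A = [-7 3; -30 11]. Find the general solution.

x(t) = c_1e^(2t)sin(3t) - c_2e^(2t)cos(3t), y(t) = 3c_1e^(2t)sin(3t) + c_1e^(2t)cos(3t) + c_2e^(2t)sin(3t) - 3c_2e^(2t)cos(3t)

Coefficient matrix A = [[-7, 3], [-30, 11]].
Characteristic polynomial det(A - λI) = λ^2 - 4λ + 13 = 0.
Eigenvalues λ = 2 ± 3i (complex conjugate pair).
For λ=2+3i: an eigenvector is (0,1) - i(1,3) = (0 - i, 1 - 3i).
A real fundamental pair from Re and Im of e^((2+3i)t)v: X_1 = e^(2t)(cos(3t)·(0,1) + sin(3t)·(1,3)), X_2 = e^(2t)(sin(3t)·(0,1) - cos(3t)·(1,3)).
General solution: c_1X_1 + c_2X_2.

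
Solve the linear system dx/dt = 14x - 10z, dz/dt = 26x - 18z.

Coefficient matrix A = [[14, -10], [26, -18]].
Characteristic polynomial det(A - λI) = λ^2 + 4λ + 8 = 0.
Eigenvalues λ = -2 ± 2i (complex conjugate pair).
For λ=-2+2i: an eigenvector is (-2,-3) - i(-1,-2) = (-2 + i, -3 + 2i).
A real fundamental pair from Re and Im of e^((-2+2i)t)v: X_1 = e^(-2t)(cos(2t)·(-2,-3) + sin(2t)·(-1,-2)), X_2 = e^(-2t)(sin(2t)·(-2,-3) - cos(2t)·(-1,-2)).
General solution: K_1X_1 + K_2X_2.

x(t) = -K_1e^(-2t)sin(2t) - 2K_1e^(-2t)cos(2t) - 2K_2e^(-2t)sin(2t) + K_2e^(-2t)cos(2t), z(t) = -2K_1e^(-2t)sin(2t) - 3K_1e^(-2t)cos(2t) - 3K_2e^(-2t)sin(2t) + 2K_2e^(-2t)cos(2t)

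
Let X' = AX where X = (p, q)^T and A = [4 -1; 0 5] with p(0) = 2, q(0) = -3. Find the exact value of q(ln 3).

A = [[4,-1],[0,5]]; eigenvalues λ = 4, 5.
Eigenvectors: (-1,0) for λ=4, (-1,1) for λ=5.
From the initial condition, c_1 = 1, c_2 = -3.
q(ln 3) = (1)(3^4)(0) + (-3)(3^5)(1) = -729.

-729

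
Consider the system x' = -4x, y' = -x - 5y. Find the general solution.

x(t) = c_1e^(-4t), y(t) = -c_1e^(-4t) + c_2e^(-5t)

Coefficient matrix A = [[-4, 0], [-1, -5]].
Characteristic polynomial det(A - λI) = λ^2 + 9λ + 20 = 0.
Eigenvalues λ = -4, -5.
For λ=-4: (A-λI) row 2 is [-1, -1], so an eigenvector is (1, -1).
For λ=-5: (A-λI) row 1 is [1, 0], so an eigenvector is (0, 1).
General solution: c_1e^(-4t)(1,-1) + c_2e^(-5t)(0,1).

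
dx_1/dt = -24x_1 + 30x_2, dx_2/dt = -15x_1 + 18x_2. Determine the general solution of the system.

x_1(t) = 3c_1e^(-3t)sin(3t) + c_1e^(-3t)cos(3t) + c_2e^(-3t)sin(3t) - 3c_2e^(-3t)cos(3t), x_2(t) = 2c_1e^(-3t)sin(3t) + c_1e^(-3t)cos(3t) + c_2e^(-3t)sin(3t) - 2c_2e^(-3t)cos(3t)

Coefficient matrix A = [[-24, 30], [-15, 18]].
Characteristic polynomial det(A - λI) = λ^2 + 6λ + 18 = 0.
Eigenvalues λ = -3 ± 3i (complex conjugate pair).
For λ=-3+3i: an eigenvector is (1,1) - i(3,2) = (1 - 3i, 1 - 2i).
A real fundamental pair from Re and Im of e^((-3+3i)t)v: X_1 = e^(-3t)(cos(3t)·(1,1) + sin(3t)·(3,2)), X_2 = e^(-3t)(sin(3t)·(1,1) - cos(3t)·(3,2)).
General solution: c_1X_1 + c_2X_2.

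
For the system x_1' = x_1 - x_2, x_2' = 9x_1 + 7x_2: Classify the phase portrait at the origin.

unstable improper node

A = [[1,-1],[9,7]]; det(A-λI) = λ^2 - 8λ + 16.
repeated λ = 4 with a single eigenvector.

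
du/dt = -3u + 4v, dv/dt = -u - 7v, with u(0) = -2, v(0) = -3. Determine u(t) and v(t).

Coefficient matrix A = [[-3, 4], [-1, -7]].
Characteristic polynomial det(A - λI) = λ^2 + 10λ + 25 = 0.
Single eigenvalue λ = -5 with algebraic multiplicity 2.
Eigenvector v = (2,-1); generalized eigenvector w with (A-λI)w=v is (1,0).
General solution: e^(-5t)[K_1·v + K_2·(t·v + w)].
Applying u(0)=-2, v(0)=-3 gives K_1=3, K_2=-8.

u(t) = -16te^(-5t) - 2e^(-5t), v(t) = 8te^(-5t) - 3e^(-5t)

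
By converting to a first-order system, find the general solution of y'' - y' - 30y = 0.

y(t) = K_1e^(-5t) + K_2e^(6t)

Let x_1 = y, x_2 = y'. Then x_1' = x_2 and x_2' = 30x_1 + x_2.
A = [[0,1],[30,1]]; det(A-λI) = λ^2 - λ - 30.
Eigenvalues λ = -5, 6 with eigenvectors (1,-5), (1,6).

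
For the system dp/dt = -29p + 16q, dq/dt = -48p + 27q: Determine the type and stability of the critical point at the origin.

saddle

A = [[-29,16],[-48,27]]; det(A-λI) = λ^2 + 2λ - 15.
λ = 3, -5: opposite signs.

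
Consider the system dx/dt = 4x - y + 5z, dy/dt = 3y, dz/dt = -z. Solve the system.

Coefficient matrix A = [[4, -1, 5], [0, 3, 0], [0, 0, -1]].
det(A - λI) = 0 gives eigenvalues λ = 4, 3, -1.
For λ=4: eigenvector (1,0,0).
For λ=3: eigenvector (1,1,0).
For λ=-1: eigenvector (-1,0,1).
General solution: c_1e^(4t)(1,0,0) + c_2e^(3t)(1,1,0) + c_3e^(-t)(-1,0,1).

x(t) = c_1e^(4t) + c_2e^(3t) - c_3e^(-t), y(t) = c_2e^(3t), z(t) = c_3e^(-t)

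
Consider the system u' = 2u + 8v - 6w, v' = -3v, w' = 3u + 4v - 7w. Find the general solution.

u(t) = -4c_1e^(-3t) + 2c_2e^(-t) + c_3e^(-4t), v(t) = c_1e^(-3t), w(t) = -2c_1e^(-3t) + c_2e^(-t) + c_3e^(-4t)

Coefficient matrix A = [[2, 8, -6], [0, -3, 0], [3, 4, -7]].
det(A - λI) = 0 gives eigenvalues λ = -3, -1, -4.
For λ=-3: eigenvector (-4,1,-2).
For λ=-1: eigenvector (2,0,1).
For λ=-4: eigenvector (1,0,1).
General solution: c_1e^(-3t)(-4,1,-2) + c_2e^(-t)(2,0,1) + c_3e^(-4t)(1,0,1).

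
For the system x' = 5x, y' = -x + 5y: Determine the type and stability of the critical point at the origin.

unstable improper node

A = [[5,0],[-1,5]]; det(A-λI) = λ^2 - 10λ + 25.
repeated λ = 5 with a single eigenvector.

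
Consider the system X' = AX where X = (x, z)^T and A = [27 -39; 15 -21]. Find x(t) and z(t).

x(t) = -3C_1e^(3t)sin(3t) - 2C_1e^(3t)cos(3t) - 2C_2e^(3t)sin(3t) + 3C_2e^(3t)cos(3t), z(t) = -2C_1e^(3t)sin(3t) - C_1e^(3t)cos(3t) - C_2e^(3t)sin(3t) + 2C_2e^(3t)cos(3t)

Coefficient matrix A = [[27, -39], [15, -21]].
Characteristic polynomial det(A - λI) = λ^2 - 6λ + 18 = 0.
Eigenvalues λ = 3 ± 3i (complex conjugate pair).
For λ=3+3i: an eigenvector is (-2,-1) - i(-3,-2) = (-2 + 3i, -1 + 2i).
A real fundamental pair from Re and Im of e^((3+3i)t)v: X_1 = e^(3t)(cos(3t)·(-2,-1) + sin(3t)·(-3,-2)), X_2 = e^(3t)(sin(3t)·(-2,-1) - cos(3t)·(-3,-2)).
General solution: C_1X_1 + C_2X_2.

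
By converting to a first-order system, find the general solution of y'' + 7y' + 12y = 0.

y(t) = K_1e^(-3t) + K_2e^(-4t)

Let x_1 = y, x_2 = y'. Then x_1' = x_2 and x_2' = -12x_1 - 7x_2.
A = [[0,1],[-12,-7]]; det(A-λI) = λ^2 + 7λ + 12.
Eigenvalues λ = -3, -4 with eigenvectors (1,-3), (1,-4).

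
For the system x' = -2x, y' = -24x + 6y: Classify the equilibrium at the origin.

A = [[-2,0],[-24,6]]; det(A-λI) = λ^2 - 4λ - 12.
λ = -2, 6: opposite signs.

saddle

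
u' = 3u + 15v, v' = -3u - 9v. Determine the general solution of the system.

Coefficient matrix A = [[3, 15], [-3, -9]].
Characteristic polynomial det(A - λI) = λ^2 + 6λ + 18 = 0.
Eigenvalues λ = -3 ± 3i (complex conjugate pair).
For λ=-3+3i: an eigenvector is (2,-1) - i(-1,0) = (2 + i, -1).
A real fundamental pair from Re and Im of e^((-3+3i)t)v: X_1 = e^(-3t)(cos(3t)·(2,-1) + sin(3t)·(-1,0)), X_2 = e^(-3t)(sin(3t)·(2,-1) - cos(3t)·(-1,0)).
General solution: c_1X_1 + c_2X_2.

u(t) = -c_1e^(-3t)sin(3t) + 2c_1e^(-3t)cos(3t) + 2c_2e^(-3t)sin(3t) + c_2e^(-3t)cos(3t), v(t) = -c_1e^(-3t)cos(3t) - c_2e^(-3t)sin(3t)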